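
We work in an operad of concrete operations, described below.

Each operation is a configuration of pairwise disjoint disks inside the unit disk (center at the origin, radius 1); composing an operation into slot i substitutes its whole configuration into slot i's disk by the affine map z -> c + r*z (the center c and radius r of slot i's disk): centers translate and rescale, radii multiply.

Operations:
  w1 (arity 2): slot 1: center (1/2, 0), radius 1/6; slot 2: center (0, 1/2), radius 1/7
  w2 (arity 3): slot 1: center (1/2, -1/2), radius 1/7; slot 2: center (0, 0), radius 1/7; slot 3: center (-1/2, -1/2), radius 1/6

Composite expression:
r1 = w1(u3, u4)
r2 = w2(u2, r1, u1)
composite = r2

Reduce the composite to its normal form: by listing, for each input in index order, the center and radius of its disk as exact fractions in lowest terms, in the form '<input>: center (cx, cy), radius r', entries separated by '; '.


u1: center (-1/2, -1/2), radius 1/6; u2: center (1/2, -1/2), radius 1/7; u3: center (1/14, 0), radius 1/42; u4: center (0, 1/14), radius 1/49

Below w2, radii multiply path by path; the u-disk centers shift.
for u2, the 1-step affine chain lands on center (1/2, -1/2), radius 1/7
for u3, the 2-step affine chain lands on center (1/14, 0), radius 1/42
for u4, the 2-step affine chain lands on center (0, 1/14), radius 1/49
for u1, the 1-step affine chain lands on center (-1/2, -1/2), radius 1/6


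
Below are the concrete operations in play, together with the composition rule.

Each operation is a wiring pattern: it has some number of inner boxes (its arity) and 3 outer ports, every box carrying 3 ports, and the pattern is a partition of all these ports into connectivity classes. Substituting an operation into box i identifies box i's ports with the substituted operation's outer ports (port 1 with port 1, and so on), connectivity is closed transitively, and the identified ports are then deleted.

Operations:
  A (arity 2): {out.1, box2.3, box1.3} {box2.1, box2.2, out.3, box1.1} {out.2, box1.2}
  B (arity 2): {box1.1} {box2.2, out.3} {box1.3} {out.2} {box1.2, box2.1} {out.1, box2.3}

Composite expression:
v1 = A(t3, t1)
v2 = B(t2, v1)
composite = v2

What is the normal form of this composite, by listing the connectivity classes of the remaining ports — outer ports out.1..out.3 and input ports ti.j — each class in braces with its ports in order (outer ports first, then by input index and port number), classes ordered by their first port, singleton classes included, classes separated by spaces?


{out.1, t1.1, t1.2, t3.1} {out.2} {out.3, t3.2} {t1.3, t2.2, t3.3} {t2.1} {t2.3}

Connectivity passes through glued B-boundaries; trace each wire chain.
composing A on (t3, t1), with out.j its own outer ports: {out.1, t1.3, t3.3} {out.2, t3.2} {out.3, t1.1, t1.2, t3.1}
composing B on (t2, t3, t1), with out.j its own outer ports: {out.1, t1.1, t1.2, t3.1} {out.2} {out.3, t3.2} {t1.3, t2.2, t3.3} {t2.1} {t2.3}


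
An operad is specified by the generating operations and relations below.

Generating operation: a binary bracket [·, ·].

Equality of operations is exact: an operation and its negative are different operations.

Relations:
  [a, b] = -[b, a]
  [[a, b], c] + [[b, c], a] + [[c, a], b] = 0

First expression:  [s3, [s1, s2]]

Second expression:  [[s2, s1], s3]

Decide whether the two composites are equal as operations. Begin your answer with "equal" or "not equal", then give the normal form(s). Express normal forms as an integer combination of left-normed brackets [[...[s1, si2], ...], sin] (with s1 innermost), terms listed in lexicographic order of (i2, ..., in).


equal: each reduces to -[[s1, s2], s3]

Reducing the first expression gives -[[s1, s2], s3]
Reducing the second expression gives -[[s1, s2], s3]
One common form — equal.


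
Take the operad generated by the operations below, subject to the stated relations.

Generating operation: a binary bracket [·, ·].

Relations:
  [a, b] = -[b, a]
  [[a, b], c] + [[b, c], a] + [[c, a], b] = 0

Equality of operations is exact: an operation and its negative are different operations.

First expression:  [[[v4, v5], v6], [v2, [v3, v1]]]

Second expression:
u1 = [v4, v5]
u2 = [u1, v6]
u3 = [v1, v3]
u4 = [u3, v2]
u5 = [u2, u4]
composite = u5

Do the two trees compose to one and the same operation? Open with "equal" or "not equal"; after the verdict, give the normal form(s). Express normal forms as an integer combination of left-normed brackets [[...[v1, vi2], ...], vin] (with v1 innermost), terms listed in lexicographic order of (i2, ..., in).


equal: each reduces to -[[[[[v1, v3], v2], v4], v5], v6] + [[[[[v1, v3], v2], v5], v4], v6] + [[[[[v1, v3], v2], v6], v4], v5] - [[[[[v1, v3], v2], v6], v5], v4]

In normal form, the first expression is -[[[[[v1, v3], v2], v4], v5], v6] + [[[[[v1, v3], v2], v5], v4], v6] + [[[[[v1, v3], v2], v6], v4], v5] - [[[[[v1, v3], v2], v6], v5], v4]
In normal form, the second expression is -[[[[[v1, v3], v2], v4], v5], v6] + [[[[[v1, v3], v2], v5], v4], v6] + [[[[[v1, v3], v2], v6], v4], v5] - [[[[[v1, v3], v2], v6], v5], v4]
Same normal form: equal.


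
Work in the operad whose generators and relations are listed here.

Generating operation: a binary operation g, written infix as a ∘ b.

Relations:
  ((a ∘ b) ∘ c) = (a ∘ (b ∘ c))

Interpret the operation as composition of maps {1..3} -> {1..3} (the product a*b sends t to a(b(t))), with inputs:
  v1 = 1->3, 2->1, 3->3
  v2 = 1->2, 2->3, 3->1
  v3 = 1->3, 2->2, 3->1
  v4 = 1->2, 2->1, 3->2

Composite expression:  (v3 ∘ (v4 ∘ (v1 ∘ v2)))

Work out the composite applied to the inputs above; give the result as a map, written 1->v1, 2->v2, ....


(v1 ∘ v2) = 1->1, 2->3, 3->3
(v4 ∘ (v1 ∘ v2)) = 1->2, 2->2, 3->2
(v3 ∘ (v4 ∘ (v1 ∘ v2))) = 1->2, 2->2, 3->2

1->2, 2->2, 3->2


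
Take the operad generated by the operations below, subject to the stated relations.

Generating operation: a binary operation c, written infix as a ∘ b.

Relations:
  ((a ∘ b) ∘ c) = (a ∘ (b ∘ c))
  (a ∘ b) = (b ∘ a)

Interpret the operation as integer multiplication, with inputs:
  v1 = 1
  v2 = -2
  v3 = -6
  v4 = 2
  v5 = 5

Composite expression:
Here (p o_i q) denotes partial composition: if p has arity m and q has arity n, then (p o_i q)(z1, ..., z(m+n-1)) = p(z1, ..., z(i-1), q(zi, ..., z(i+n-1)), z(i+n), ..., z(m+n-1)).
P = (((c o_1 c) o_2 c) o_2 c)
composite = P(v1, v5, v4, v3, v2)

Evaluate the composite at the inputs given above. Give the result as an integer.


120


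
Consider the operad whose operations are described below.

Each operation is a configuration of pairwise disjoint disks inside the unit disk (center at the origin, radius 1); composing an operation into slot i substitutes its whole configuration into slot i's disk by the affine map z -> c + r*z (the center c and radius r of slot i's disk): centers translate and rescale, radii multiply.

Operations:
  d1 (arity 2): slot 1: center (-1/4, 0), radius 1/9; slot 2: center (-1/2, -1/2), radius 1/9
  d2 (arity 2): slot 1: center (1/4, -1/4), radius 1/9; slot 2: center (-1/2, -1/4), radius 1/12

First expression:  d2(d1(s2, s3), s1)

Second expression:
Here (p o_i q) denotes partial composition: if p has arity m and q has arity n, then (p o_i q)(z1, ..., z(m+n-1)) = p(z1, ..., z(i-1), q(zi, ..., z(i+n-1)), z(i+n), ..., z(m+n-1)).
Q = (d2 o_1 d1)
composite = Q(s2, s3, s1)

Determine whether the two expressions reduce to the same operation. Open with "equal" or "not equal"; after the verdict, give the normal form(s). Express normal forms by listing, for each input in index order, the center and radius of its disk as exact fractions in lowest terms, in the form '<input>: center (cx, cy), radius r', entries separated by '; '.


equal: each reduces to s1: center (-1/2, -1/4), radius 1/12; s2: center (2/9, -1/4), radius 1/81; s3: center (7/36, -11/36), radius 1/81

Reducing the first expression gives s1: center (-1/2, -1/4), radius 1/12; s2: center (2/9, -1/4), radius 1/81; s3: center (7/36, -11/36), radius 1/81
Reducing the second expression gives s1: center (-1/2, -1/4), radius 1/12; s2: center (2/9, -1/4), radius 1/81; s3: center (7/36, -11/36), radius 1/81
Both agree, so they are equal.


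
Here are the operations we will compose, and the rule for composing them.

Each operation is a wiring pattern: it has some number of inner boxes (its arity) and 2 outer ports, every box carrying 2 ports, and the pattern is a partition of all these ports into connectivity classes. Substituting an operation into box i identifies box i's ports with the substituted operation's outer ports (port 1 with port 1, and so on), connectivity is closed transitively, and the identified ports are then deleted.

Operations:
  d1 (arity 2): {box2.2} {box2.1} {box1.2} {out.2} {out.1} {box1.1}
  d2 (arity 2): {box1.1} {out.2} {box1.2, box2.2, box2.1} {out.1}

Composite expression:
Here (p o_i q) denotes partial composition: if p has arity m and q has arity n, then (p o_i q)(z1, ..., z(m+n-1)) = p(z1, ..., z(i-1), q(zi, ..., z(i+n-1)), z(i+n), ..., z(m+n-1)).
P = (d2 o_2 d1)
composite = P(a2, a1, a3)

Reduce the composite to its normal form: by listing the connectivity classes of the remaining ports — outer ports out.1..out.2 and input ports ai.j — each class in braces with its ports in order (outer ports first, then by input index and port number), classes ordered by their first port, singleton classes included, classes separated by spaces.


{out.1} {out.2} {a1.1} {a1.2} {a2.1} {a2.2} {a3.1} {a3.2}


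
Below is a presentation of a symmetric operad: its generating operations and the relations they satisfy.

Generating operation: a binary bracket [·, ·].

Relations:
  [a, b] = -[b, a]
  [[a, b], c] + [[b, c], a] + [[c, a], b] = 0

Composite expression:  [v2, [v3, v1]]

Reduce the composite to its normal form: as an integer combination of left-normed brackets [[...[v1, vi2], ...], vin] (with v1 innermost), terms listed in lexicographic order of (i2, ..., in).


[[v1, v3], v2]

In the tensor algebra, words opening v1 carry the v1-anchored form.
Composite bracket: [v2, [v3, v1]]
The bracket unfolds into 4 signed words via [a, b] = ab - ba (2^2 = 4).
Words beginning with v1 determine it all:
  v1v3v2 appears with sign +1, giving the term +[[v1, v3], v2]


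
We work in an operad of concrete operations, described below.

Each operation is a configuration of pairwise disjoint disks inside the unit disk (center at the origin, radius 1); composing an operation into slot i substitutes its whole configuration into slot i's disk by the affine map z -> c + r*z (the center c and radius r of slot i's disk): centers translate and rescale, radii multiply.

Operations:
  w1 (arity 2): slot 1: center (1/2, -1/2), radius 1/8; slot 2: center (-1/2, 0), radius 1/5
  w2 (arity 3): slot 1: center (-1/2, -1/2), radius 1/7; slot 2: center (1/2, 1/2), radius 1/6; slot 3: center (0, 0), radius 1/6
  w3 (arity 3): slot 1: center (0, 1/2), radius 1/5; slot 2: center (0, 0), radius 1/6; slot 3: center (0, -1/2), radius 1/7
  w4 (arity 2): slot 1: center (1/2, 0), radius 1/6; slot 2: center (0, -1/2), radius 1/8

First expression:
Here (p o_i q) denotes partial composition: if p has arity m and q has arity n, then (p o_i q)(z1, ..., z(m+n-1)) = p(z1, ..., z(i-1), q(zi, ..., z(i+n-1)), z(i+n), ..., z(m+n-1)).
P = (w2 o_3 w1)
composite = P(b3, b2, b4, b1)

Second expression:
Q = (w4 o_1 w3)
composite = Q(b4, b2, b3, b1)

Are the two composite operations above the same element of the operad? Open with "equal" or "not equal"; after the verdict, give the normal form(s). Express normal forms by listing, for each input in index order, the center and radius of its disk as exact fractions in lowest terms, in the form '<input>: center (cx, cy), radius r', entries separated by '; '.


In normal form, the first expression is b1: center (-1/12, 0), radius 1/30; b2: center (1/2, 1/2), radius 1/6; b3: center (-1/2, -1/2), radius 1/7; b4: center (1/12, -1/12), radius 1/48
In normal form, the second expression is b1: center (0, -1/2), radius 1/8; b2: center (1/2, 0), radius 1/36; b3: center (1/2, -1/12), radius 1/42; b4: center (1/2, 1/12), radius 1/30
No match — not equal.

not equal: they reduce to b1: center (-1/12, 0), radius 1/30; b2: center (1/2, 1/2), radius 1/6; b3: center (-1/2, -1/2), radius 1/7; b4: center (1/12, -1/12), radius 1/48 and b1: center (0, -1/2), radius 1/8; b2: center (1/2, 0), radius 1/36; b3: center (1/2, -1/12), radius 1/42; b4: center (1/2, 1/12), radius 1/30


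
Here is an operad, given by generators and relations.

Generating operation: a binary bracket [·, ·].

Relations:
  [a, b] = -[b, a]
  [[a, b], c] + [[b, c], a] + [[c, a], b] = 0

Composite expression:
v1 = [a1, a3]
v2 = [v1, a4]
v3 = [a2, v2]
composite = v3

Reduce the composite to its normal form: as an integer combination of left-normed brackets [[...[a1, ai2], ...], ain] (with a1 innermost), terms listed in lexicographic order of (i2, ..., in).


-[[[a1, a3], a4], a2]

A multilinear Lie element is pinned by a1-initial words (a1 innermost).
Composite bracket: [a2, [[a1, a3], a4]]
Applying ab - ba throughout gives 8 signed words (2^3 = 8).
Collect the words opening with a1:
  word a1a3a4a2 has sign -1, contributing -[[[a1, a3], a4], a2]


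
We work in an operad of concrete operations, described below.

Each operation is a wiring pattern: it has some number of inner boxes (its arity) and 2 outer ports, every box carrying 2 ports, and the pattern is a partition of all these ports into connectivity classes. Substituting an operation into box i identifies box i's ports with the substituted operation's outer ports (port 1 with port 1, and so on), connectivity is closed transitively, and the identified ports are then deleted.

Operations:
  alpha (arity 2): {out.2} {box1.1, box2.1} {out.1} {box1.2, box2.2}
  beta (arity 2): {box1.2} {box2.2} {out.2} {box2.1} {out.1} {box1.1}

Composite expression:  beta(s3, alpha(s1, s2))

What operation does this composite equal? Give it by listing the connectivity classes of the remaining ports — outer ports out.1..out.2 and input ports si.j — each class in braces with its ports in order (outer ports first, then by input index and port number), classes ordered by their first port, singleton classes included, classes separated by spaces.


{out.1} {out.2} {s1.1, s2.1} {s1.2, s2.2} {s3.1} {s3.2}


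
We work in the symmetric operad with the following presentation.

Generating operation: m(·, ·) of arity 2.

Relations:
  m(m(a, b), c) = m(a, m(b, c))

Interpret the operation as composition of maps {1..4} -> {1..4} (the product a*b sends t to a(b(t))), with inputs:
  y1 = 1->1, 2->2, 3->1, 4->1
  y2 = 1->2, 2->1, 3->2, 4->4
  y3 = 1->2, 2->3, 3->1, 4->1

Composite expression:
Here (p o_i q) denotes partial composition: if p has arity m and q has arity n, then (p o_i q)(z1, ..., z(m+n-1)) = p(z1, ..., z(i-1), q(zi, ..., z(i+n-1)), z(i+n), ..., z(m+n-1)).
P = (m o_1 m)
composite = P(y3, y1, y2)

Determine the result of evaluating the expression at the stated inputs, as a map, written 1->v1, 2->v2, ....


1->3, 2->2, 3->3, 4->2


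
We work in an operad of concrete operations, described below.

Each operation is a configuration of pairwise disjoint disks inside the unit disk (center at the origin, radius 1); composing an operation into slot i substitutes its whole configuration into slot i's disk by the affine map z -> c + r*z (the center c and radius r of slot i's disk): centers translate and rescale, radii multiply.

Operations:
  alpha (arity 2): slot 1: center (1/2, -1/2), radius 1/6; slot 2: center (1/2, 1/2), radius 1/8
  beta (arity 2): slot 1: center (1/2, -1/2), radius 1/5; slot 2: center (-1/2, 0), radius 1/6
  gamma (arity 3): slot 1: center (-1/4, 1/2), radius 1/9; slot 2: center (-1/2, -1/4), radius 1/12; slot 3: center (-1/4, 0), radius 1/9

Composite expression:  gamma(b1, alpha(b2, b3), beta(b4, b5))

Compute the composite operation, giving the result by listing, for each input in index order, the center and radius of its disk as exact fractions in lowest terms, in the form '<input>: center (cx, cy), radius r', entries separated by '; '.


b1: center (-1/4, 1/2), radius 1/9; b2: center (-11/24, -7/24), radius 1/72; b3: center (-11/24, -5/24), radius 1/96; b4: center (-7/36, -1/18), radius 1/45; b5: center (-11/36, 0), radius 1/54

Follow each b-input down from gamma: c' goes to c + r*c', radius to r*r'.
tracing b1 down its 1-map path: center (-1/4, 1/2), radius 1/9
tracing b2 down its 2-map path: center (-11/24, -7/24), radius 1/72
tracing b3 down its 2-map path: center (-11/24, -5/24), radius 1/96
tracing b4 down its 2-map path: center (-7/36, -1/18), radius 1/45
tracing b5 down its 2-map path: center (-11/36, 0), radius 1/54


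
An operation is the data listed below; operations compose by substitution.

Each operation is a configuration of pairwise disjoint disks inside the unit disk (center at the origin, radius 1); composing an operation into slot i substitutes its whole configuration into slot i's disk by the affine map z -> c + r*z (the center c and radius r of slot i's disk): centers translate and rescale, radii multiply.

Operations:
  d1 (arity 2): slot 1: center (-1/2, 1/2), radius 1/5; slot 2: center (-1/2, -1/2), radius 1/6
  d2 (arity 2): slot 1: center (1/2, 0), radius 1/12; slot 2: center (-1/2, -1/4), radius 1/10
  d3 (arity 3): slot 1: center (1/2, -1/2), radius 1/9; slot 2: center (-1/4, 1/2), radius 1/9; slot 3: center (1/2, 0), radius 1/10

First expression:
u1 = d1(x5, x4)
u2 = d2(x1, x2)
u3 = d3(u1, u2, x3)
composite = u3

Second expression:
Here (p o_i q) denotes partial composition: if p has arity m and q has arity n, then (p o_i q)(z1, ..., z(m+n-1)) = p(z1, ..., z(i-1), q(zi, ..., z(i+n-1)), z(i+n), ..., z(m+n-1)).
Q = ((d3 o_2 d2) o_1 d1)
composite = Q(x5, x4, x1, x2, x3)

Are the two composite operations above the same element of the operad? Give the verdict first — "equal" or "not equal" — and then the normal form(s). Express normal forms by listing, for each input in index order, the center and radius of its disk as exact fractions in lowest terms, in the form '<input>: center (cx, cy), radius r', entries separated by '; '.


equal; both compose to x1: center (-7/36, 1/2), radius 1/108; x2: center (-11/36, 17/36), radius 1/90; x3: center (1/2, 0), radius 1/10; x4: center (4/9, -5/9), radius 1/54; x5: center (4/9, -4/9), radius 1/45

The first expression, normalized: x1: center (-7/36, 1/2), radius 1/108; x2: center (-11/36, 17/36), radius 1/90; x3: center (1/2, 0), radius 1/10; x4: center (4/9, -5/9), radius 1/54; x5: center (4/9, -4/9), radius 1/45
The second expression, normalized: x1: center (-7/36, 1/2), radius 1/108; x2: center (-11/36, 17/36), radius 1/90; x3: center (1/2, 0), radius 1/10; x4: center (4/9, -5/9), radius 1/54; x5: center (4/9, -4/9), radius 1/45
The forms coincide; equal.


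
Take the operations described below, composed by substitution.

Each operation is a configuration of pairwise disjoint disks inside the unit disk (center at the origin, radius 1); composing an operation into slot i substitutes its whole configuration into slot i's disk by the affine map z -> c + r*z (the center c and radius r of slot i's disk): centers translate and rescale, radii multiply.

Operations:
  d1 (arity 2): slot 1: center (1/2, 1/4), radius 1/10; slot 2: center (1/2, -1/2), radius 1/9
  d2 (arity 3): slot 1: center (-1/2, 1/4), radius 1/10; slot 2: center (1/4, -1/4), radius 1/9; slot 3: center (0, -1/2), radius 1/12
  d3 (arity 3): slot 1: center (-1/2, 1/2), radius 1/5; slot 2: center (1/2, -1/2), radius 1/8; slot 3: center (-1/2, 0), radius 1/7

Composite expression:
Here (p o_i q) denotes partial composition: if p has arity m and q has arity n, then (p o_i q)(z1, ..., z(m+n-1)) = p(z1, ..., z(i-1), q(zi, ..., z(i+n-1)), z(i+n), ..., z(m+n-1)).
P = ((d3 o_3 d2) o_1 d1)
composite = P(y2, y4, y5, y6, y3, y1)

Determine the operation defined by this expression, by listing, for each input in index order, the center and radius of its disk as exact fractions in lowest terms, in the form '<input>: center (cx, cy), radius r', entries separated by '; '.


Only the slot chain above each y matters under d3; compose those maps.
input y2: applying the 2 nested substitutions gives center (-2/5, 11/20), radius 1/50
input y4: applying the 2 nested substitutions gives center (-2/5, 2/5), radius 1/45
input y5: applying the 1 nested substitution gives center (1/2, -1/2), radius 1/8
input y6: applying the 2 nested substitutions gives center (-4/7, 1/28), radius 1/70
input y3: applying the 2 nested substitutions gives center (-13/28, -1/28), radius 1/63
input y1: applying the 2 nested substitutions gives center (-1/2, -1/14), radius 1/84

y1: center (-1/2, -1/14), radius 1/84; y2: center (-2/5, 11/20), radius 1/50; y3: center (-13/28, -1/28), radius 1/63; y4: center (-2/5, 2/5), radius 1/45; y5: center (1/2, -1/2), radius 1/8; y6: center (-4/7, 1/28), radius 1/70


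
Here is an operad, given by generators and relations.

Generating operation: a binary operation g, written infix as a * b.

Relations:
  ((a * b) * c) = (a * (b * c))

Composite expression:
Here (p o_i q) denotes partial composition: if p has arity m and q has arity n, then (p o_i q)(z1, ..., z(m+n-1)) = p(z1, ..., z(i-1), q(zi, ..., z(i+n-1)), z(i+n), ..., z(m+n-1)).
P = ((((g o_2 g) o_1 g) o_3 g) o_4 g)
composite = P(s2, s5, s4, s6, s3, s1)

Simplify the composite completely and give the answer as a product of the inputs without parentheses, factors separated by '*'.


s2 * s5 * s4 * s6 * s3 * s1

All parenthesizations of g agree; list the s-inputs left to right.
(s2 * s5) flattens to s2 * s5
(s6 * s3) flattens to s6 * s3
(s4 * (s6 * s3)) flattens to s4 * s6 * s3
((s4 * (s6 * s3)) * s1) flattens to s4 * s6 * s3 * s1
((s2 * s5) * ((s4 * (s6 * s3)) * s1)) flattens to s2 * s5 * s4 * s6 * s3 * s1


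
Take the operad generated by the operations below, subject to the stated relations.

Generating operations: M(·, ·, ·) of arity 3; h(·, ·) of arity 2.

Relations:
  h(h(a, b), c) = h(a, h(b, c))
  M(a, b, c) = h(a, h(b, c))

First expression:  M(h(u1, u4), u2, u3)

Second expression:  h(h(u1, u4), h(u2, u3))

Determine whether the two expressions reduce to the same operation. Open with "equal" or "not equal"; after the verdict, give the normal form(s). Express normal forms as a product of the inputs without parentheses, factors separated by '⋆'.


equal — both sides give u1 ⋆ u4 ⋆ u2 ⋆ u3

The first composite normalizes to u1 ⋆ u4 ⋆ u2 ⋆ u3
The second composite normalizes to u1 ⋆ u4 ⋆ u2 ⋆ u3
Same normal form: equal.


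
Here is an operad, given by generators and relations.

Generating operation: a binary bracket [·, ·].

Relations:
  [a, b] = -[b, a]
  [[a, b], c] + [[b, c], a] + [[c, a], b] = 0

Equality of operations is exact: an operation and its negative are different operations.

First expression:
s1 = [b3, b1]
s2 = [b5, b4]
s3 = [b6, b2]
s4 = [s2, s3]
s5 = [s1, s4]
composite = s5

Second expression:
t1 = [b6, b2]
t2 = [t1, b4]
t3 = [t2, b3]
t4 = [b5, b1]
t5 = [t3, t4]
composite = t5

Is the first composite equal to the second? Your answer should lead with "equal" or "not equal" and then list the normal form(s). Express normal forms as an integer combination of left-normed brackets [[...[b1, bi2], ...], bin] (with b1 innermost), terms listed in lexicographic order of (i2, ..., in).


not equal: they reduce to [[[[[b1, b3], b2], b6], b4], b5] - [[[[[b1, b3], b2], b6], b5], b4] - [[[[[b1, b3], b4], b5], b2], b6] + [[[[[b1, b3], b4], b5], b6], b2] + [[[[[b1, b3], b5], b4], b2], b6] - [[[[[b1, b3], b5], b4], b6], b2] - [[[[[b1, b3], b6], b2], b4], b5] + [[[[[b1, b3], b6], b2], b5], b4] and -[[[[[b1, b5], b2], b6], b4], b3] + [[[[[b1, b5], b3], b2], b6], b4] - [[[[[b1, b5], b3], b4], b2], b6] + [[[[[b1, b5], b3], b4], b6], b2] - [[[[[b1, b5], b3], b6], b2], b4] + [[[[[b1, b5], b4], b2], b6], b3] - [[[[[b1, b5], b4], b6], b2], b3] + [[[[[b1, b5], b6], b2], b4], b3]

The first expression, normalized: [[[[[b1, b3], b2], b6], b4], b5] - [[[[[b1, b3], b2], b6], b5], b4] - [[[[[b1, b3], b4], b5], b2], b6] + [[[[[b1, b3], b4], b5], b6], b2] + [[[[[b1, b3], b5], b4], b2], b6] - [[[[[b1, b3], b5], b4], b6], b2] - [[[[[b1, b3], b6], b2], b4], b5] + [[[[[b1, b3], b6], b2], b5], b4]
The second expression, normalized: -[[[[[b1, b5], b2], b6], b4], b3] + [[[[[b1, b5], b3], b2], b6], b4] - [[[[[b1, b5], b3], b4], b2], b6] + [[[[[b1, b5], b3], b4], b6], b2] - [[[[[b1, b5], b3], b6], b2], b4] + [[[[[b1, b5], b4], b2], b6], b3] - [[[[[b1, b5], b4], b6], b2], b3] + [[[[[b1, b5], b6], b2], b4], b3]
Different reductions; not equal.


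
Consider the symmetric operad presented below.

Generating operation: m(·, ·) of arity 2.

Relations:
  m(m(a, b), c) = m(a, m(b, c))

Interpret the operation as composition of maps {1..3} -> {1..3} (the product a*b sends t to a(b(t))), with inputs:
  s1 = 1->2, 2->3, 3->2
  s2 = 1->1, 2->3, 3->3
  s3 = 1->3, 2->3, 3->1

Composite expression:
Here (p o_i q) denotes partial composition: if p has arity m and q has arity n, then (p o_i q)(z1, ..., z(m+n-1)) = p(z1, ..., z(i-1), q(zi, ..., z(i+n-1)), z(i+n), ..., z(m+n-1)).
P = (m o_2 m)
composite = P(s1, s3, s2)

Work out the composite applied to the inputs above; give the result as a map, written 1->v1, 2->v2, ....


1->2, 2->2, 3->2


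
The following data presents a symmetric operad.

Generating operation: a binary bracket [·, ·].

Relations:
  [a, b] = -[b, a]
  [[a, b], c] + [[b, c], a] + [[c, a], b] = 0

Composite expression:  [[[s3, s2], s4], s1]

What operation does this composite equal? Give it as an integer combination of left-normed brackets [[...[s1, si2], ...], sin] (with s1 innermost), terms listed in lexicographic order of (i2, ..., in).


[[[s1, s2], s3], s4] - [[[s1, s3], s2], s4] - [[[s1, s4], s2], s3] + [[[s1, s4], s3], s2]

Left-normed coefficients sit on the s1-initial expansion words.
Composite bracket: [[[s3, s2], s4], s1]
Expanding via [a, b] = ab - ba: 8 signed words (2^3 = 8).
Collect the words opening with s1:
  the word s1s2s3s4 carries sign +1 and contributes +[[[s1, s2], s3], s4]
  the word s1s3s2s4 carries sign -1 and contributes -[[[s1, s3], s2], s4]
  the word s1s4s2s3 carries sign -1 and contributes -[[[s1, s4], s2], s3]
  the word s1s4s3s2 carries sign +1 and contributes +[[[s1, s4], s3], s2]


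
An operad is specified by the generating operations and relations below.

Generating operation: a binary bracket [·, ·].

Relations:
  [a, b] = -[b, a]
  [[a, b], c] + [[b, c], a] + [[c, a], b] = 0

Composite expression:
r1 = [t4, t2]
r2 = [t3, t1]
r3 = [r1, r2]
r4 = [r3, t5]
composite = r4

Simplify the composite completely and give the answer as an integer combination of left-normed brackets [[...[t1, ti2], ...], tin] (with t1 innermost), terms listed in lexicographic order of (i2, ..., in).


-[[[[t1, t3], t2], t4], t5] + [[[[t1, t3], t4], t2], t5]

A multilinear Lie element is pinned by t1-initial words (t1 innermost).
Composite bracket: [[[t4, t2], [t3, t1]], t5]
Expanding via [a, b] = ab - ba: 16 signed words (2^4 = 16).
Coefficients come from the t1-initial words:
  t1t3t2t4t5 appears with sign -1, giving the term -[[[[t1, t3], t2], t4], t5]
  t1t3t4t2t5 appears with sign +1, giving the term +[[[[t1, t3], t4], t2], t5]


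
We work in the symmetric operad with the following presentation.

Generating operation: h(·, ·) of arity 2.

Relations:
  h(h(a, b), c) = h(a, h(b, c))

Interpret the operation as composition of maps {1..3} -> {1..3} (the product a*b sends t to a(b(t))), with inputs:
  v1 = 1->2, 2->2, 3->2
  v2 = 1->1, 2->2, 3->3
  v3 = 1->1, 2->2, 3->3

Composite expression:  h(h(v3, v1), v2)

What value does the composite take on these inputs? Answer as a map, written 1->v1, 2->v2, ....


1->2, 2->2, 3->2


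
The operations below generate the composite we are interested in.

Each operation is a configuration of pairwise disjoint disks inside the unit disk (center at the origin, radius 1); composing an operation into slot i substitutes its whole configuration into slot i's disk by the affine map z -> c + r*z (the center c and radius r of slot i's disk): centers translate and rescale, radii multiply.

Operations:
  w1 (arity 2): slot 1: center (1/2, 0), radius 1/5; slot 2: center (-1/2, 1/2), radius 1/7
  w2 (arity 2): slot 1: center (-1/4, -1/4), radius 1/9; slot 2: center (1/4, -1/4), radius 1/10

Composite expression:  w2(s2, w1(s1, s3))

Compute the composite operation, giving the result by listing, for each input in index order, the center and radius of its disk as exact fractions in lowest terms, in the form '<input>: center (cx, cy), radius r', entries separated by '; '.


s1: center (3/10, -1/4), radius 1/50; s2: center (-1/4, -1/4), radius 1/9; s3: center (1/5, -1/5), radius 1/70

Below w2, radii multiply path by path; the s-disk centers shift.
input s2: applying the 1 nested substitution gives center (-1/4, -1/4), radius 1/9
input s1: applying the 2 nested substitutions gives center (3/10, -1/4), radius 1/50
input s3: applying the 2 nested substitutions gives center (1/5, -1/5), radius 1/70


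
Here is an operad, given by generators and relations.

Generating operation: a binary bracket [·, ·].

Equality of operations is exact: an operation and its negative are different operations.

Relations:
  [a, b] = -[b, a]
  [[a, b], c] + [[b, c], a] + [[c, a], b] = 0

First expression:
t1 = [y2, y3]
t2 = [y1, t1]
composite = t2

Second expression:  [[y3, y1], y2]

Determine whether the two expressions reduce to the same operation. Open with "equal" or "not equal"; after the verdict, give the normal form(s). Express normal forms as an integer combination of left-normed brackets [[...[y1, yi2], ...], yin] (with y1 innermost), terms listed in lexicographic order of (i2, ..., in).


In normal form, the first expression is [[y1, y2], y3] - [[y1, y3], y2]
In normal form, the second expression is -[[y1, y3], y2]
Different reductions; not equal.

not equal — first [[y1, y2], y3] - [[y1, y3], y2], second -[[y1, y3], y2]


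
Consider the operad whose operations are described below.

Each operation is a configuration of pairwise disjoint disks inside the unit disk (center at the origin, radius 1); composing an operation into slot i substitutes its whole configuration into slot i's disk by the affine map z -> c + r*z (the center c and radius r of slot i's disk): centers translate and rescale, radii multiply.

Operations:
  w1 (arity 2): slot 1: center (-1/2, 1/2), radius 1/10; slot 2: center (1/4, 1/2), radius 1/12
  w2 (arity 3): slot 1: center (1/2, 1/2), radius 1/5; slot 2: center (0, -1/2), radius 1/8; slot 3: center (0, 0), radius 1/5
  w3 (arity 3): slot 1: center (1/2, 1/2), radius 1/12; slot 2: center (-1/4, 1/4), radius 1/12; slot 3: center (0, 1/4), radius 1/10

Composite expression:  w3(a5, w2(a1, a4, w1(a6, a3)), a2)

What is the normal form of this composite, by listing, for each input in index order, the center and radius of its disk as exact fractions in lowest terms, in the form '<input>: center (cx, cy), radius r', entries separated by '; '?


a1: center (-5/24, 7/24), radius 1/60; a2: center (0, 1/4), radius 1/10; a3: center (-59/240, 31/120), radius 1/720; a4: center (-1/4, 5/24), radius 1/96; a5: center (1/2, 1/2), radius 1/12; a6: center (-31/120, 31/120), radius 1/600

Nesting under w3 composes maps z -> c + r*z down each a-path.
for a5, the 1-step affine chain lands on center (1/2, 1/2), radius 1/12
for a1, the 2-step affine chain lands on center (-5/24, 7/24), radius 1/60
for a4, the 2-step affine chain lands on center (-1/4, 5/24), radius 1/96
for a6, the 3-step affine chain lands on center (-31/120, 31/120), radius 1/600
for a3, the 3-step affine chain lands on center (-59/240, 31/120), radius 1/720
for a2, the 1-step affine chain lands on center (0, 1/4), radius 1/10


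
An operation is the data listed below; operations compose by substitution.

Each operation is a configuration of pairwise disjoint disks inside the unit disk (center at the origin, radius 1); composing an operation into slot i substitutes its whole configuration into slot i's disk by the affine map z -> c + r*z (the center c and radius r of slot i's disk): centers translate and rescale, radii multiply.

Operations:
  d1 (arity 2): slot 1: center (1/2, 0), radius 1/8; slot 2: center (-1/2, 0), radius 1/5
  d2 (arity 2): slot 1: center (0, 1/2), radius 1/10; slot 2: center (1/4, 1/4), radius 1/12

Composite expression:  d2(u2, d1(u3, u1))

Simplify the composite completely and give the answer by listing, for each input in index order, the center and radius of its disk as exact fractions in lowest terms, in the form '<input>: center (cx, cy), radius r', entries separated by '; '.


u1: center (5/24, 1/4), radius 1/60; u2: center (0, 1/2), radius 1/10; u3: center (7/24, 1/4), radius 1/96

Below d2, radii multiply path by path; the u-disk centers shift.
u2 passes through 1 substitution, ending at center (0, 1/2), radius 1/10
u3 passes through 2 substitutions, ending at center (7/24, 1/4), radius 1/96
u1 passes through 2 substitutions, ending at center (5/24, 1/4), radius 1/60


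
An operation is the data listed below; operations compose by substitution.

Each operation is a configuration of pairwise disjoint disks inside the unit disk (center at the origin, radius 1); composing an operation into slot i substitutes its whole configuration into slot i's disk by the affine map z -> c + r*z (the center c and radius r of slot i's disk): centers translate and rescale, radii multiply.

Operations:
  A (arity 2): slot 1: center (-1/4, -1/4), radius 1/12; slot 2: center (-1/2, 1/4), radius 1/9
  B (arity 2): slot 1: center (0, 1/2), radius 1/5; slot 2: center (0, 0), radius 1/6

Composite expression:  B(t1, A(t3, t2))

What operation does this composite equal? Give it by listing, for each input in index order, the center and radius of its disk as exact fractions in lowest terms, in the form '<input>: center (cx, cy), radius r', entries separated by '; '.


Follow each t-input down from B: c' goes to c + r*c', radius to r*r'.
input t1: composing its 1 substitution step yields center (0, 1/2), radius 1/5
input t3: composing its 2 substitution steps yields center (-1/24, -1/24), radius 1/72
input t2: composing its 2 substitution steps yields center (-1/12, 1/24), radius 1/54

t1: center (0, 1/2), radius 1/5; t2: center (-1/12, 1/24), radius 1/54; t3: center (-1/24, -1/24), radius 1/72


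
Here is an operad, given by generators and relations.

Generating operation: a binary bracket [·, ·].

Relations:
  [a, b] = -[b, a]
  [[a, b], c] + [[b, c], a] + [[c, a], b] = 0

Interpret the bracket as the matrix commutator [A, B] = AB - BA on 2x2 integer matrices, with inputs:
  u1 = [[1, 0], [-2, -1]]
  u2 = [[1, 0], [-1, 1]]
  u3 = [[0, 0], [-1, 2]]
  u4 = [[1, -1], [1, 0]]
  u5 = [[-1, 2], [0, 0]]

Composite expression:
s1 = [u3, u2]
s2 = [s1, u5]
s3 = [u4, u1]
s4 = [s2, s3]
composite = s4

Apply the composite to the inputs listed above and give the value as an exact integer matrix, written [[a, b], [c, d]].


[[-4, 16], [-24, 4]]

[u3, u2] = [[0, 0], [-2, 0]]
[[u3, u2], u5] = [[4, 0], [2, -4]]
[u4, u1] = [[2, 2], [4, -2]]
[[[u3, u2], u5], [u4, u1]] = [[-4, 16], [-24, 4]]


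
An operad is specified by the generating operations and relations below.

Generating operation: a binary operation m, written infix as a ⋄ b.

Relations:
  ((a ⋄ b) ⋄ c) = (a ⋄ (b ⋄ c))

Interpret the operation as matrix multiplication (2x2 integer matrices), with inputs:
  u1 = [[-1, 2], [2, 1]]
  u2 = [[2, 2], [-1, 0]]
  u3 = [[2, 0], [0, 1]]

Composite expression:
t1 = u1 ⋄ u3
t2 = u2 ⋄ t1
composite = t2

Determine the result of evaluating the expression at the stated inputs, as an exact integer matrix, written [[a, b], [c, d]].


[[4, 6], [2, -2]]

(u1 ⋄ u3) = [[-2, 2], [4, 1]]
(u2 ⋄ (u1 ⋄ u3)) = [[4, 6], [2, -2]]


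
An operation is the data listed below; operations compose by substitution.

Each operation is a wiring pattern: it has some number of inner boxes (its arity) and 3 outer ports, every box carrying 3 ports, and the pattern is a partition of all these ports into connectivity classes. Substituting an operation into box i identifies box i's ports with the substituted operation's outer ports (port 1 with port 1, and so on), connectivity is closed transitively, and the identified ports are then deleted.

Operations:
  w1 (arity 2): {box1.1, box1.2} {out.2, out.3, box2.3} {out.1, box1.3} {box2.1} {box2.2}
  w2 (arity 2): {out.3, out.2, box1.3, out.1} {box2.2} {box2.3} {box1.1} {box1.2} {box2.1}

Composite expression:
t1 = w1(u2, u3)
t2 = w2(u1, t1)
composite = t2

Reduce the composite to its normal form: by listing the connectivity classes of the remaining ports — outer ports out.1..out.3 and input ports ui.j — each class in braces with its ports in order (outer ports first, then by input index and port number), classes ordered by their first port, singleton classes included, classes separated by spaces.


{out.1, out.2, out.3, u1.3} {u1.1} {u1.2} {u2.1, u2.2} {u2.3} {u3.1} {u3.2} {u3.3}

Treat the ports identified at w2 as solder joints: merge, then drop.
after w1, the pattern on (u2, u3) reads {out.1, u2.3} {out.2, out.3, u3.3} {u2.1, u2.2} {u3.1} {u3.2} (out.j = its outer ports)
after w2, the pattern on (u1, u2, u3) reads {out.1, out.2, out.3, u1.3} {u1.1} {u1.2} {u2.1, u2.2} {u2.3} {u3.1} {u3.2} {u3.3} (out.j = its outer ports)


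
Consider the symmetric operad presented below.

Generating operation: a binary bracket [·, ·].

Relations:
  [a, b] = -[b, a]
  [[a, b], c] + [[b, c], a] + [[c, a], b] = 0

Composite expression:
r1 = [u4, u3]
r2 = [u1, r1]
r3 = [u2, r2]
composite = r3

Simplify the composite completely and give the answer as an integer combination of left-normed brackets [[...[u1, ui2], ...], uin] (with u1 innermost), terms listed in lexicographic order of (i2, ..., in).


[[[u1, u3], u4], u2] - [[[u1, u4], u3], u2]


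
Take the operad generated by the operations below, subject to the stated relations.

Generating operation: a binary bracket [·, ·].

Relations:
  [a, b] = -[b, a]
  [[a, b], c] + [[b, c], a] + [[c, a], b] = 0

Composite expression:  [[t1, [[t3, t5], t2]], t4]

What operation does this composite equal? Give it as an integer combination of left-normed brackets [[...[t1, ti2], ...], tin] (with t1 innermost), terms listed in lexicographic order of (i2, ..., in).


A multilinear Lie element is pinned by t1-initial words (t1 innermost).
Composite bracket: [[t1, [[t3, t5], t2]], t4]
Applying ab - ba throughout gives 16 signed words (2^4 = 16).
Only words starting with t1 matter:
  the word t1t2t3t5t4 carries sign -1 and contributes -[[[[t1, t2], t3], t5], t4]
  the word t1t2t5t3t4 carries sign +1 and contributes +[[[[t1, t2], t5], t3], t4]
  the word t1t3t5t2t4 carries sign +1 and contributes +[[[[t1, t3], t5], t2], t4]
  the word t1t5t3t2t4 carries sign -1 and contributes -[[[[t1, t5], t3], t2], t4]

-[[[[t1, t2], t3], t5], t4] + [[[[t1, t2], t5], t3], t4] + [[[[t1, t3], t5], t2], t4] - [[[[t1, t5], t3], t2], t4]


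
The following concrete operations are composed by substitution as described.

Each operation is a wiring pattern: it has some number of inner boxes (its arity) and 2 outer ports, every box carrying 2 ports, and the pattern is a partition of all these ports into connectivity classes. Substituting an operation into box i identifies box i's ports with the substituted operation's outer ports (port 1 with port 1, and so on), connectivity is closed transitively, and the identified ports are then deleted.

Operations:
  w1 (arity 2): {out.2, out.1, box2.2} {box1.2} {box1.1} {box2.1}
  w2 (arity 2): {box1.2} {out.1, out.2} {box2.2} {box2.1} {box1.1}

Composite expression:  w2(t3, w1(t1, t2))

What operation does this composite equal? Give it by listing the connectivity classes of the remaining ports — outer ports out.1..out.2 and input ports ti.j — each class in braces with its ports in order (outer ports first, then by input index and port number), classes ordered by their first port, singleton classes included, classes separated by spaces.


{out.1, out.2} {t1.1} {t1.2} {t2.1} {t2.2} {t3.1} {t3.2}

Two ports join when wires chain via w2-identified ports.
the subtree at w1 composes to {out.1, out.2, t2.2} {t1.1} {t1.2} {t2.1} on (t1, t2); out.j = own outer ports
the subtree at w2 composes to {out.1, out.2} {t1.1} {t1.2} {t2.1} {t2.2} {t3.1} {t3.2} on (t3, t1, t2); out.j = own outer ports
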